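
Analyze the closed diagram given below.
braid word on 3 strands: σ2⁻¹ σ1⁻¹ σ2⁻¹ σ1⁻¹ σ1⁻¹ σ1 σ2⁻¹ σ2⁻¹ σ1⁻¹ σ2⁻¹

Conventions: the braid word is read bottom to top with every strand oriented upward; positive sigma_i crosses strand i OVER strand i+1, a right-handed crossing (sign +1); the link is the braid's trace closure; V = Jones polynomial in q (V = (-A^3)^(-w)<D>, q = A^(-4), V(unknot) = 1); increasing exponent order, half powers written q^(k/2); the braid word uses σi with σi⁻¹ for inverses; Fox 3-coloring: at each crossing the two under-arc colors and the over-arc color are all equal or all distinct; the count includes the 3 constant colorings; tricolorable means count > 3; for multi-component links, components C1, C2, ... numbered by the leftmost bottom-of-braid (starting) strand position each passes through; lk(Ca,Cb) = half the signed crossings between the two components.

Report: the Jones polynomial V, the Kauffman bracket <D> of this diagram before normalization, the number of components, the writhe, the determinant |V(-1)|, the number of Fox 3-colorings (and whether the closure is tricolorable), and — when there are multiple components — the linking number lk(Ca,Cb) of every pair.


V = -q^-8 + q^-5 + q^-3
<D> = A^-12 + A^-4 - A^8 (w = -8)
1 component over 10 crossings, w = -8
9 Fox colorings among 3^10, |V(-1)| = 3: tricolorable
why: the word shrinks to σ2⁻¹ σ1⁻¹ σ2⁻¹ σ1⁻¹ σ2⁻¹ σ2⁻¹ σ1⁻¹ σ2⁻¹ after cancelling


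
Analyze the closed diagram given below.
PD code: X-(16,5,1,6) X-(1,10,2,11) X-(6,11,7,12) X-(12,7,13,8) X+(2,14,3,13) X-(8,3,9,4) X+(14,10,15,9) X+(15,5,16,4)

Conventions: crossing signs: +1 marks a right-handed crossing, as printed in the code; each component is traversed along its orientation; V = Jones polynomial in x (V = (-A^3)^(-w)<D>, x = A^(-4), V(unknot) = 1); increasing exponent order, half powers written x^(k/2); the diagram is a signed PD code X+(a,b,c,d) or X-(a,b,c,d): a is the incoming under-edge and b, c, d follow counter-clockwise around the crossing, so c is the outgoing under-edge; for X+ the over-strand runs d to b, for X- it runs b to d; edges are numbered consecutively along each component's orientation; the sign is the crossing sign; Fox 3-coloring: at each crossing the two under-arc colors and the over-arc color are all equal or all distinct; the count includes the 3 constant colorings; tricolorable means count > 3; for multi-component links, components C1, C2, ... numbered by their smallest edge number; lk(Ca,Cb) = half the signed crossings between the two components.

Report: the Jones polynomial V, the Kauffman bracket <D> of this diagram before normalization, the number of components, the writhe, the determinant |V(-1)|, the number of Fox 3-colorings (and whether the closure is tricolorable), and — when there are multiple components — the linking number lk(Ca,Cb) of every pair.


V = -x^-4 + x^-3 + x^-1
<D> = A^-2 + A^6 - A^10 (w = -2)
1 component over 8 crossings, w = -2
9 Fox colorings among 3^8, |V(-1)| = 3: tricolorable
why: w = -2 shifts under R1 moves; the (-A^3)^(2) factor cancels that in V


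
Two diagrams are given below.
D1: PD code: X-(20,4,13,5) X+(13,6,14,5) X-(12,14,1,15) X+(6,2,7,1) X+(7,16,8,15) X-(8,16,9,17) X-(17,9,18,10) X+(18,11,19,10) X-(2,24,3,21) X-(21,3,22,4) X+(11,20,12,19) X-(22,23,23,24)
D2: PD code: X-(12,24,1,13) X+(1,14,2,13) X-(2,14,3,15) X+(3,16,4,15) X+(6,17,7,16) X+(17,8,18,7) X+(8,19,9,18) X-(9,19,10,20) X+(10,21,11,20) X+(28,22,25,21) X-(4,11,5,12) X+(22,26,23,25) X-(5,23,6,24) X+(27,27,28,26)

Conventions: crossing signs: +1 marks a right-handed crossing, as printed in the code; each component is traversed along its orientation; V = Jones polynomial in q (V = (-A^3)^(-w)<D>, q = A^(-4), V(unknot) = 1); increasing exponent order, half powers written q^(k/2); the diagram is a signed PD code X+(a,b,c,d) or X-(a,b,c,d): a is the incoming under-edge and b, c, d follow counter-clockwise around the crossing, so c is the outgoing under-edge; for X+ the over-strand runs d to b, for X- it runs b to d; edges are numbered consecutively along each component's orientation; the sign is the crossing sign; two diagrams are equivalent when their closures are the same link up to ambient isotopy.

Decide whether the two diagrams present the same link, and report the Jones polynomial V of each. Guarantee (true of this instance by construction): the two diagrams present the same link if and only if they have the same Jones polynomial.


equivalent: no
D1 (bracket A^-6 + A^-2 + A^2 + A^6; 12 crossings at w = -2): V = q^-3 + q^-2 + q^-1 + 1
D2 (bracket A^-8 + 2 + A^8; 14 crossings at w = +4): V = q + 2q^3 + q^5
key observation: 2 classes among 2 diagrams; unequal V(q) rules out equality


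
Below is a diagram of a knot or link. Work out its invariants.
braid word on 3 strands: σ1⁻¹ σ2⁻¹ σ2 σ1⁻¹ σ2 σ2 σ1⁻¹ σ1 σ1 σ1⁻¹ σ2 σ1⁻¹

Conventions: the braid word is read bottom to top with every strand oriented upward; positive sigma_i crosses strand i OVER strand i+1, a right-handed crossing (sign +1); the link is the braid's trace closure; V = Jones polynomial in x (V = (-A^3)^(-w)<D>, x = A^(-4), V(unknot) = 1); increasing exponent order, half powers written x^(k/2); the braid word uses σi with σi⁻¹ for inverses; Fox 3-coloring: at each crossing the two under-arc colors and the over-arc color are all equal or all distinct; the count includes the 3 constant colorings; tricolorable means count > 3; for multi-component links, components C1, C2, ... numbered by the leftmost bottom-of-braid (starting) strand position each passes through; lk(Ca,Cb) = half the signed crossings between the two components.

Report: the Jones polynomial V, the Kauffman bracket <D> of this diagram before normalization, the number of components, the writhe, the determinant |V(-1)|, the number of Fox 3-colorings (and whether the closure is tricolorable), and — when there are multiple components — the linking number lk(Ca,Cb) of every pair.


Jones polynomial: V(x) = -x^-3 + x^-2 - x^-1 + 3 - x + x^2 - x^3
<D> = -A^-12 + A^-8 - A^-4 + 3 - A^4 + A^8 - A^12; writhe 0
components 1, writhe 0 (12 crossings)
3-colorings: 27 of 3^12, det 9 — tricolorable
note: det 9 = |V(-1)|; divisible by 3, so tricolorable


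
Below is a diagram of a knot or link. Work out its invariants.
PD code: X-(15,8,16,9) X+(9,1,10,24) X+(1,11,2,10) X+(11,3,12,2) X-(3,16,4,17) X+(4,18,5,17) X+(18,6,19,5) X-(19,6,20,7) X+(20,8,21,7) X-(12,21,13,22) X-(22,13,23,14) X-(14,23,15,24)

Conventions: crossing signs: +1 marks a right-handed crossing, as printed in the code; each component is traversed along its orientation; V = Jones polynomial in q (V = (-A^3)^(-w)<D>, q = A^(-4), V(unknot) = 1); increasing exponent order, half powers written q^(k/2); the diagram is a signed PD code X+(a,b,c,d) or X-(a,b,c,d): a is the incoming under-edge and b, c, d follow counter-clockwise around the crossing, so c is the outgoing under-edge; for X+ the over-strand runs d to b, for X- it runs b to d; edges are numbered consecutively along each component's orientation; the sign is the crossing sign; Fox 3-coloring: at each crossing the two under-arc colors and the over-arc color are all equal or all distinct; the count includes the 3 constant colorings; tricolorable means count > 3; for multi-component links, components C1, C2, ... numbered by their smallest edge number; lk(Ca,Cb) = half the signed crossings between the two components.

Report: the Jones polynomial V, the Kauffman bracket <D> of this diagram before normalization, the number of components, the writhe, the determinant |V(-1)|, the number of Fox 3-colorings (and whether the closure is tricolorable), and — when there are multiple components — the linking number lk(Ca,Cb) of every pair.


V(q) = -q^-3 + q^-2 - q^-1 + 3 - q + q^2 - q^3
bracket: -A^-12 + A^-8 - A^-4 + 3 - A^4 + A^8 - A^12, w = 0
1 component, writhe 0, over 12 crossings
det 9, colorings 27 of 3^12 — tricolorable
observation: palindromic: swapping q for 1/q fixes V


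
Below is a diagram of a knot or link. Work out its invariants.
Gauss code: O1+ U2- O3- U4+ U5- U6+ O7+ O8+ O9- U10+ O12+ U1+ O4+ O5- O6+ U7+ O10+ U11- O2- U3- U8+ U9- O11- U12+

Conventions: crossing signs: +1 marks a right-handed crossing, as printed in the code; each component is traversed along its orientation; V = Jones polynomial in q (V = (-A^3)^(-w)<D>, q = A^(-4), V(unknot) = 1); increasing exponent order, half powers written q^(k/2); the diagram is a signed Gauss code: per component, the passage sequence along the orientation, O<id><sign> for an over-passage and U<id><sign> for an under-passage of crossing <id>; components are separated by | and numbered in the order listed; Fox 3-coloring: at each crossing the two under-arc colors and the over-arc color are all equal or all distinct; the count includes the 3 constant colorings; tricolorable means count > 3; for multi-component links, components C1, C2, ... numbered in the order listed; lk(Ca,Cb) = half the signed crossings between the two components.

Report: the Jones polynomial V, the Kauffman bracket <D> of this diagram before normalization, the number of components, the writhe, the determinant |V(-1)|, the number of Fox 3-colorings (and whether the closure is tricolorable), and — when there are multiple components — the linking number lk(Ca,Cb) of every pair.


V = -q^-2 + 2q^-1 - 3 + 5q - 4q^2 + 5q^3 - 4q^4 + 2q^5 - q^6
<D> = -A^-18 + 2A^-14 - 4A^-10 + 5A^-6 - 4A^-2 + 5A^2 - 3A^6 + 2A^10 - A^14 (w = +2)
1 component over 12 crossings, w = +2
9 Fox colorings among 3^12, |V(-1)| = 27: tricolorable
why: w = +2 (over 12 crossings) is diagram-only; (-A^3)^(-2) removes it from V


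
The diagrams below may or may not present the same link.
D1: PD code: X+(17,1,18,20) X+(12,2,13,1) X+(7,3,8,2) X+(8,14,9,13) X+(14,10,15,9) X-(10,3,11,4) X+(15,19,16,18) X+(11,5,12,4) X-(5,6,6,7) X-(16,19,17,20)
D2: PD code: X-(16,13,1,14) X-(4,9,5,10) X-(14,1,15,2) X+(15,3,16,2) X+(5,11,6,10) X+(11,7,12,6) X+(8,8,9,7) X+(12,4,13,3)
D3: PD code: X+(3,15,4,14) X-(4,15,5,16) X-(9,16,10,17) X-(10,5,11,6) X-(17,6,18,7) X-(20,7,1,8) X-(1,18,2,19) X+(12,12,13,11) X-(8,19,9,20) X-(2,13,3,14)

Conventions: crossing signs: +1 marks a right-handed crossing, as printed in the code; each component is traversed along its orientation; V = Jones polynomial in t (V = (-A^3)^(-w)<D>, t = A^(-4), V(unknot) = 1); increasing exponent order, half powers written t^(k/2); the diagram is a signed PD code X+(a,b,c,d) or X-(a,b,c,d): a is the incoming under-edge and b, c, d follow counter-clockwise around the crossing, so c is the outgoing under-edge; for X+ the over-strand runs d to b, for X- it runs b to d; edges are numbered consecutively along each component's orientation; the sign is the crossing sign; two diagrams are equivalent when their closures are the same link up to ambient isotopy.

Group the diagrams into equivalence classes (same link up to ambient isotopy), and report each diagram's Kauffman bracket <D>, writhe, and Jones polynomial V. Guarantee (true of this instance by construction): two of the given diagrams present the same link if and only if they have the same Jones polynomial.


grouping into links: {D1} | {D2} | {D3}
V(D1) = t + t^3 - t^4  (w +4, c 10, <D> = -A^-4 + 1 + A^8)
V(D2) = 1  (w +2, c 8, <D> = A^6)
V(D3) = -t^-7 + t^-6 - t^-5 + t^-4 + t^-2  [10 crossings, <D> = A^-10 + A^-2 - A^2 + A^6 - A^10, w = -6]
why: V(t) takes 3 values over 3 diagrams, fixing the grouping


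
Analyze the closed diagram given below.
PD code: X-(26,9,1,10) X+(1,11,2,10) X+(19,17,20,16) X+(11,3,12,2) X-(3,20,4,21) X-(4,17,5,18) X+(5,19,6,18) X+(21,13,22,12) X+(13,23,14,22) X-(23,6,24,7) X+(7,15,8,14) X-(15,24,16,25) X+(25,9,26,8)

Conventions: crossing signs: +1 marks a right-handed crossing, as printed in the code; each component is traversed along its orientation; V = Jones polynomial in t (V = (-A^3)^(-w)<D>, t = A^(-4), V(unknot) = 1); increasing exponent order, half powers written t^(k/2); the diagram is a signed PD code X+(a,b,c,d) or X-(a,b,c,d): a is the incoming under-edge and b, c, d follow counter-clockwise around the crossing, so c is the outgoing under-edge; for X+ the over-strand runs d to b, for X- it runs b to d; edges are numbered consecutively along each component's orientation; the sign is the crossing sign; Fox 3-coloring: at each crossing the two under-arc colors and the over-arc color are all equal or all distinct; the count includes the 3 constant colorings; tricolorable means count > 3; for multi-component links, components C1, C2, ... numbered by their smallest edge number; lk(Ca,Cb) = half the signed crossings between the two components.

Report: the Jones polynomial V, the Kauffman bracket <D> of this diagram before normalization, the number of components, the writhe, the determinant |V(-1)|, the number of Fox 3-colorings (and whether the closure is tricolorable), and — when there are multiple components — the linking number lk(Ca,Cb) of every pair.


Jones polynomial: V(t) = -t^-2 + 3t^-1 - 4 + 6t - 6t^2 + 6t^3 - 5t^4 + 3t^5 - t^6
<D> = A^-15 - 3A^-11 + 5A^-7 - 6A^-3 + 6A - 6A^5 + 4A^9 - 3A^13 + A^17; writhe +3
components 1, writhe +3 (13 crossings)
3-colorings: 3 of 3^13, det 35 — not tricolorable
note: w = +3 (over 13 crossings) is diagram-only; (-A^3)^(-3) removes it from V


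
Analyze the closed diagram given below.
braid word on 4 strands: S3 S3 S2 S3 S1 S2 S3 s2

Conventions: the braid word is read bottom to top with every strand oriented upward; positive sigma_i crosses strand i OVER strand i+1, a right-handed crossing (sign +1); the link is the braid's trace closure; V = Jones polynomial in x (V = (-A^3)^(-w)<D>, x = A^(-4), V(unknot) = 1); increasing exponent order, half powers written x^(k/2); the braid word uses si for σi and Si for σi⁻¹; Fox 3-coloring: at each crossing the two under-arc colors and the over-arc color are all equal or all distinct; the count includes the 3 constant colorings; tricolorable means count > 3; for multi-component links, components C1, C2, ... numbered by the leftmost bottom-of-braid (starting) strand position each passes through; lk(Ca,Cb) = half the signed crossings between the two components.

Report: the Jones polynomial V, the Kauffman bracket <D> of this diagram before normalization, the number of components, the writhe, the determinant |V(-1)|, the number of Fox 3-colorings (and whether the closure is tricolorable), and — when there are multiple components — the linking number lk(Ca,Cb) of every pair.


V(x) = x^(-13/2) - x^(-11/2) + x^(-9/2) - 2x^(-7/2) - x^(-3/2)
bracket: -A^-12 - 2A^-4 + 1 - A^4 + A^8, w = -6
2 components, writhe -6, over 8 crossings
lk(C1,C2) = -1
det 6, colorings 9 of 3^8 — tricolorable
observation: the span of V is 5, within the link bound 8 + 2 - 1


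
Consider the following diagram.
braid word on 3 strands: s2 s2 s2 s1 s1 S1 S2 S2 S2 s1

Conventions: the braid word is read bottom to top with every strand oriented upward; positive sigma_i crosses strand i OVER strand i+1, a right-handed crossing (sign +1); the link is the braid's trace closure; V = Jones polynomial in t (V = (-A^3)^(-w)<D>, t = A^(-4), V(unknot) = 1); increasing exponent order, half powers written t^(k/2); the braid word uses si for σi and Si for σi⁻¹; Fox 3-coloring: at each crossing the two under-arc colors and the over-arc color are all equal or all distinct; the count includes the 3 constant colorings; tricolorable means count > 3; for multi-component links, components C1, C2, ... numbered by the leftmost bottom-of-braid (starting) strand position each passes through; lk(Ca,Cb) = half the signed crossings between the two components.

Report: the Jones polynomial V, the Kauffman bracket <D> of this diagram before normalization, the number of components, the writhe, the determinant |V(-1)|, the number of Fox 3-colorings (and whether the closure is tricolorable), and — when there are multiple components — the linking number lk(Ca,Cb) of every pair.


V = -t^-1 + 2 - t + 2t^2 - t^3 + t^4 - t^5
<D> = -A^-14 + A^-10 - A^-6 + 2A^-2 - A^2 + 2A^6 - A^10 (w = +2)
1 component over 10 crossings, w = +2
9 Fox colorings among 3^10, |V(-1)| = 9: tricolorable
why: the word shrinks to σ2 σ2 σ2 σ1 σ2⁻¹ σ2⁻¹ σ2⁻¹ σ1 after cancelling


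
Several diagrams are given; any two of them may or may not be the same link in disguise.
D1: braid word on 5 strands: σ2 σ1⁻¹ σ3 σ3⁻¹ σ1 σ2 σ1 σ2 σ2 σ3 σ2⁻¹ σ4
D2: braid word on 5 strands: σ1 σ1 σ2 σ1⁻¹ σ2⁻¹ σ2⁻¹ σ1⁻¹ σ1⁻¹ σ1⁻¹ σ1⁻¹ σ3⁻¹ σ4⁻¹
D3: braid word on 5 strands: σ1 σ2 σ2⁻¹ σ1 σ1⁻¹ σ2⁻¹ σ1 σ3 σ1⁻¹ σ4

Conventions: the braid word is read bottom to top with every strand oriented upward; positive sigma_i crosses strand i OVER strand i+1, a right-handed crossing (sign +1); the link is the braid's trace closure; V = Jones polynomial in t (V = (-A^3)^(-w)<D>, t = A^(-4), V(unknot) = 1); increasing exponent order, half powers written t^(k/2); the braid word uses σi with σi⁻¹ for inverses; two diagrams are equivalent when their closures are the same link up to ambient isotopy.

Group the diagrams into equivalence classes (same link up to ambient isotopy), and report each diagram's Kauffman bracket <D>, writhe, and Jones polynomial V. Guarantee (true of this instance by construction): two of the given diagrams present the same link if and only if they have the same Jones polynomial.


equivalence classes: {D1} | {D2} | {D3}
D1 (bracket -A^2 + A^6 + A^14; 12 crossings at w = +6): V = t + t^3 - t^4
D2 (bracket A^-14 - A^-10 + 2A^-6 - A^-2 + A^2 - A^6; 12 crossings at w = -6): V = -t^-6 + t^-5 - t^-4 + 2t^-3 - t^-2 + t^-1
V(D3) = 1  (w +2, c 10, <D> = A^6)
observation: 3 classes among 3 diagrams; unequal V(t) rules out equality


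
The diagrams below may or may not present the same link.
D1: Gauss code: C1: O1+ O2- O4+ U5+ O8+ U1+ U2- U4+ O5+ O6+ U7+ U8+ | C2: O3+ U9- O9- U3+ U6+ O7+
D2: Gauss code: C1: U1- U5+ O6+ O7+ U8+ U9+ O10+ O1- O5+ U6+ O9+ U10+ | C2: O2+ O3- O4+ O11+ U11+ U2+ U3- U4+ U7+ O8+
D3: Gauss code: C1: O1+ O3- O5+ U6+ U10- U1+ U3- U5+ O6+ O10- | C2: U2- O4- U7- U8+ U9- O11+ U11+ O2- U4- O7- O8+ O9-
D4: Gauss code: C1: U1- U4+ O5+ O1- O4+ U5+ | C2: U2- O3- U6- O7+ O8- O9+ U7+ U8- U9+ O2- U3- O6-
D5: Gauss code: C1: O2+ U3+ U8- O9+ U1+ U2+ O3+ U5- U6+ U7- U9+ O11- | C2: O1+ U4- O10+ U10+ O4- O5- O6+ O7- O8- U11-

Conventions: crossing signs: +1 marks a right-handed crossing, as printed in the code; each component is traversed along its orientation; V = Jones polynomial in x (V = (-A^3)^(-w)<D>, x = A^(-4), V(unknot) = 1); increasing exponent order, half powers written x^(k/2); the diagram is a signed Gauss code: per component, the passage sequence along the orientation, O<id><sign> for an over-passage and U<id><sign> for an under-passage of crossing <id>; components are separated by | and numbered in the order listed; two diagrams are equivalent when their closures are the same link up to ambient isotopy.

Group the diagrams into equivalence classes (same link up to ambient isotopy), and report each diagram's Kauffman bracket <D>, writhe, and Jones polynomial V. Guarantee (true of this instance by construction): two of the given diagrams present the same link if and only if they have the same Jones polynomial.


grouping into links: {D1, D2} | {D3, D4} | {D5}
V(D1) = -x^(3/2) - 2x^(7/2) + x^(9/2) - x^(11/2) + x^(13/2)  (w +5, c 9, <D> = -A^-11 + A^-7 - A^-3 + 2A + A^9)
V(D2) = -x^(3/2) - 2x^(7/2) + x^(9/2) - x^(11/2) + x^(13/2)  (w +7, c 11, <D> = -A^-5 + A^-1 - A^3 + 2A^7 + A^15)
V(D3) = x^(-9/2) - x^(-5/2) - x^(-3/2) - x^(-1/2)  (w -1, c 11, <D> = A^-1 + A^3 + A^7 - A^15)
D4 (bracket A^-1 + A^3 + A^7 - A^15; 9 crossings at w = -1): V = x^(-9/2) - x^(-5/2) - x^(-3/2) - x^(-1/2)
D5 (bracket -A^-11 + A^-7 - A^-3 + 2A + A^9; 11 crossings at w = +1): V = -x^(-3/2) - 2x^(1/2) + x^(3/2) - x^(5/2) + x^(7/2)
why: comparing 5 Jones polynomials yields 3 groups


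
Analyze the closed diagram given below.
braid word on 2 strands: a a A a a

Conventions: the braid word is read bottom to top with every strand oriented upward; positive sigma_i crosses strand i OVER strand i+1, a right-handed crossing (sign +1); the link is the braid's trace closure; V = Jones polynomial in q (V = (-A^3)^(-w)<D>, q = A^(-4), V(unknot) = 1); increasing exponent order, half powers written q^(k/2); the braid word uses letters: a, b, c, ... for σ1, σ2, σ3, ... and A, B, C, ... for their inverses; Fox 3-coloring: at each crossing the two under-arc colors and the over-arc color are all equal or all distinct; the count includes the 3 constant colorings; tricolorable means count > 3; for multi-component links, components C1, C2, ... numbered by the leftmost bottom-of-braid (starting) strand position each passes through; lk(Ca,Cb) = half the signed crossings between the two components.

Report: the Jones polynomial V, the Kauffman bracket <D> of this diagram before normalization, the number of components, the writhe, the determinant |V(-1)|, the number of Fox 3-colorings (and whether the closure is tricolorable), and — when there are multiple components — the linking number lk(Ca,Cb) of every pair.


Jones polynomial: V(q) = q + q^3 - q^4
<D> = A^-7 - A^-3 - A^5; writhe +3
components 1, writhe +3 (5 crossings)
3-colorings: 9 of 3^5, det 3 — tricolorable
note: w = +3 shifts under R1 moves; the (-A^3)^(-3) factor cancels that in V


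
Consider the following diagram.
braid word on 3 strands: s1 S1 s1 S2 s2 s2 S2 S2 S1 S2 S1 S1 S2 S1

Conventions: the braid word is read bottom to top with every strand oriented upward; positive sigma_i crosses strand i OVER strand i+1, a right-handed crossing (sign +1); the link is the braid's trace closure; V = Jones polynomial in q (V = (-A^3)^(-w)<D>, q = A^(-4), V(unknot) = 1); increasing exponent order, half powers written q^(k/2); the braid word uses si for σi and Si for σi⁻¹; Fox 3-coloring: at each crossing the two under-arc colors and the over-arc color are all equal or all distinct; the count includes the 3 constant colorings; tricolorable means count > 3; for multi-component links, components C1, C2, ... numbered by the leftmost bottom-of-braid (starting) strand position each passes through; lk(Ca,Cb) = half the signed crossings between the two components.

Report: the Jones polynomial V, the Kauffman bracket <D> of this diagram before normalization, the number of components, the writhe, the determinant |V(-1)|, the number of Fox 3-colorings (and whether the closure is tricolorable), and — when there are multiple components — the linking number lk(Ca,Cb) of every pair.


V(q) = -q^-7 + q^-6 - q^-5 + q^-4 + q^-2
bracket: A^-10 + A^-2 - A^2 + A^6 - A^10, w = -6
1 component, writhe -6, over 14 crossings
det 5, colorings 3 of 3^14 — not tricolorable
observation: V spans 5 powers of q: at least 5 crossings in any diagram


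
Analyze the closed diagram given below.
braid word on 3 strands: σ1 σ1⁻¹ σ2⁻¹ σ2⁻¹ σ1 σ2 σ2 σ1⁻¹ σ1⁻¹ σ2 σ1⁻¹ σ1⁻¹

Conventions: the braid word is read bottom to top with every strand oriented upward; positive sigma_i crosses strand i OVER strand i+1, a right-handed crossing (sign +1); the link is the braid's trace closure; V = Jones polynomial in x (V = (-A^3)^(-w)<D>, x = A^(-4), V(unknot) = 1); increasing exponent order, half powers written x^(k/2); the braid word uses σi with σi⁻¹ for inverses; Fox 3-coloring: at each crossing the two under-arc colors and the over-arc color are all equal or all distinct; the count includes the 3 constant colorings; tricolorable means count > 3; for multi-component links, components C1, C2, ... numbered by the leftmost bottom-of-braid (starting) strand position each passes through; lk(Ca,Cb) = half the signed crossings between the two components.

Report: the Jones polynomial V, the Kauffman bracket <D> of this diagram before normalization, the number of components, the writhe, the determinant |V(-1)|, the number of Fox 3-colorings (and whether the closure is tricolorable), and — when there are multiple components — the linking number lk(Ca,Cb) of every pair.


V(x) = -x^-6 + 3x^-5 - 5x^-4 + 6x^-3 - 6x^-2 + 6x^-1 - 4 + 3x - x^2
bracket: -A^-14 + 3A^-10 - 4A^-6 + 6A^-2 - 6A^2 + 6A^6 - 5A^10 + 3A^14 - A^18, w = -2
1 component, writhe -2, over 12 crossings
det 35, colorings 3 of 3^12 — not tricolorable
observation: the word shrinks to σ2⁻¹ σ2⁻¹ σ1 σ2 σ2 σ1⁻¹ σ1⁻¹ σ2 σ1⁻¹ σ1⁻¹ after cancelling


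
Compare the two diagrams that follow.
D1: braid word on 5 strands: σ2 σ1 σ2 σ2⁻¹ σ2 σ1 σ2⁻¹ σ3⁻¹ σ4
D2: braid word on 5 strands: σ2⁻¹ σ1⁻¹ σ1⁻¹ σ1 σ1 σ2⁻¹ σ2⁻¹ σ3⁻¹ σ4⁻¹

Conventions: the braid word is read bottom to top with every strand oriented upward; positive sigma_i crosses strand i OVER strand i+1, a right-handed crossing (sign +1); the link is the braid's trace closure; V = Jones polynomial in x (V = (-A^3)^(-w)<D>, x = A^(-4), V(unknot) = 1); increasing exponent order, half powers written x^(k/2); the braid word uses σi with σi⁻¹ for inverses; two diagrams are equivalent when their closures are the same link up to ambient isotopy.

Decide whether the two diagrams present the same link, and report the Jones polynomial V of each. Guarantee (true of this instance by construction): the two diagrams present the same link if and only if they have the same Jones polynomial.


same link: no
V(D1) = -x^(1/2) - x^(5/2)  [9 crossings, <D> = A^-1 + A^7, w = +3]
D2 (bracket A^-13 + A^-9 + A^-5 - A^3; 9 crossings at w = -5): V = x^(-9/2) - x^(-5/2) - x^(-3/2) - x^(-1/2)
note: 2 classes among 2 diagrams; unequal V(x) rules out equality


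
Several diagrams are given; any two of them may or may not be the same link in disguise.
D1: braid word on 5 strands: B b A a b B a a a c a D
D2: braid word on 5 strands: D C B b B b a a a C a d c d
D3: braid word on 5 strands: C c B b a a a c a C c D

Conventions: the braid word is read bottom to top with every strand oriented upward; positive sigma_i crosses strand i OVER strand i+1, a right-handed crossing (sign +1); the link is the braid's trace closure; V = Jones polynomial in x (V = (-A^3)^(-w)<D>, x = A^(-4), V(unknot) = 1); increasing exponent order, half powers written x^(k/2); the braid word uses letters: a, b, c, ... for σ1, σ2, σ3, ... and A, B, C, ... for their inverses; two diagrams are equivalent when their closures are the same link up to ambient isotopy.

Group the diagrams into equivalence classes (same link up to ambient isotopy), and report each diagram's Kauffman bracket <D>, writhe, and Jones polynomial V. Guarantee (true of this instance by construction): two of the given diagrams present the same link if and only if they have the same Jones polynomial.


equivalence classes: {D1, D2, D3}
D1 (bracket A^-12 + 1 + A^4 + A^8; 12 crossings at w = +4): V = x + x^2 + x^3 + x^6
D2 (bracket A^-12 + 1 + A^4 + A^8; 14 crossings at w = +4): V = x + x^2 + x^3 + x^6
D3 (bracket A^-12 + 1 + A^4 + A^8; 12 crossings at w = +4): V = x + x^2 + x^3 + x^6
key observation: one V(x) for all 3 diagrams — one class (guaranteed)


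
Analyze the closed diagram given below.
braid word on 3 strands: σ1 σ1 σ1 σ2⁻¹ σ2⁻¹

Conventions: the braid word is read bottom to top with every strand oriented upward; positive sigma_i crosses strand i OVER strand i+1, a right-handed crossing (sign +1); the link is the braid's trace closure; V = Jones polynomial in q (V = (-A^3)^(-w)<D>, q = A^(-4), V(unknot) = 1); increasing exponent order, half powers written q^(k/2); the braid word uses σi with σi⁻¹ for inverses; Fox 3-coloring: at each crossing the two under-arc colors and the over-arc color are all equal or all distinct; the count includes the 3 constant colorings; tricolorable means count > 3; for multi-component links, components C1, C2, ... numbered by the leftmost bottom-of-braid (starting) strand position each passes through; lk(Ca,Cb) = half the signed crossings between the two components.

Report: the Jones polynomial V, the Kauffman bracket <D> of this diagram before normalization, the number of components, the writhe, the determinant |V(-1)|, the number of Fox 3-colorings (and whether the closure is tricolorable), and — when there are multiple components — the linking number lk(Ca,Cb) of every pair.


V(q) = -q^(-3/2) - 2q^(1/2) + q^(3/2) - q^(5/2) + q^(7/2)
bracket: -A^-11 + A^-7 - A^-3 + 2A + A^9, w = +1
2 components, writhe +1, over 5 crossings
lk(C1,C2) = -1
det 6, colorings 9 of 3^5 — tricolorable
observation: the 1 component pair carries total linking -1


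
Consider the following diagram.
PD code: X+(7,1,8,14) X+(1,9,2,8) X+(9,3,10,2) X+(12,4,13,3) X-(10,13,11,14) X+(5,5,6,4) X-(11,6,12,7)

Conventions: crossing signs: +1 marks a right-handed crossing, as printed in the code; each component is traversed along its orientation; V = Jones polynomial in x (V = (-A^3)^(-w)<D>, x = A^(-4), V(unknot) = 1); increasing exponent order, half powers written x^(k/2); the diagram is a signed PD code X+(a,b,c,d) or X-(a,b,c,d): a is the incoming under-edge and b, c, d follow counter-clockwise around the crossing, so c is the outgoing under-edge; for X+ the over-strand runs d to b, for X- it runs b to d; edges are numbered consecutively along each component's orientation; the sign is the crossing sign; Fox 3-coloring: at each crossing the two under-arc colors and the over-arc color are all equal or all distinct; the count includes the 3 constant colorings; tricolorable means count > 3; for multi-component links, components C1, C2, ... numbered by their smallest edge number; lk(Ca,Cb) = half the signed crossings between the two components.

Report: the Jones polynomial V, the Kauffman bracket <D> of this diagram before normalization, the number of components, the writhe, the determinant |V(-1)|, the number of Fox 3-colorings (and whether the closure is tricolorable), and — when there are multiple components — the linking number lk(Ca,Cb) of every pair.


V(x) = x + x^3 - x^4
bracket: A^-7 - A^-3 - A^5, w = +3
1 component, writhe +3, over 7 crossings
det 3, colorings 9 of 3^7 — tricolorable
observation: |V(-1)| = 3: so tricolorable, since 3 divides 3


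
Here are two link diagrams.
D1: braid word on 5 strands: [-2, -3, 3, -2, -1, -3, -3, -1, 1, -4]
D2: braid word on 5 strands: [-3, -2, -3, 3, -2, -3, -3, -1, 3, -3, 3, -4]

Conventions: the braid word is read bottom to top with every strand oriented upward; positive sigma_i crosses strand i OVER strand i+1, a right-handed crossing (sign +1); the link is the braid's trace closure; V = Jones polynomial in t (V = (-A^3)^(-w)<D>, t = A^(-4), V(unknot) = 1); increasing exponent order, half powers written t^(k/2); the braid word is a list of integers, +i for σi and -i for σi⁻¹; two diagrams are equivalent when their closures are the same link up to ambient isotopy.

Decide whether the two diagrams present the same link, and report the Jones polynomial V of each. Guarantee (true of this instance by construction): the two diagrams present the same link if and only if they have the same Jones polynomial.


same link: yes
V(D1) = t^-5 + 2t^-3 + t^-1  [10 crossings, <D> = A^-14 + 2A^-6 + A^2, w = -6]
V(D2) = t^-5 + 2t^-3 + t^-1  [12 crossings, <D> = A^-14 + 2A^-6 + A^2, w = -6]
insight: one V(t) for all 2 diagrams — one class (guaranteed)


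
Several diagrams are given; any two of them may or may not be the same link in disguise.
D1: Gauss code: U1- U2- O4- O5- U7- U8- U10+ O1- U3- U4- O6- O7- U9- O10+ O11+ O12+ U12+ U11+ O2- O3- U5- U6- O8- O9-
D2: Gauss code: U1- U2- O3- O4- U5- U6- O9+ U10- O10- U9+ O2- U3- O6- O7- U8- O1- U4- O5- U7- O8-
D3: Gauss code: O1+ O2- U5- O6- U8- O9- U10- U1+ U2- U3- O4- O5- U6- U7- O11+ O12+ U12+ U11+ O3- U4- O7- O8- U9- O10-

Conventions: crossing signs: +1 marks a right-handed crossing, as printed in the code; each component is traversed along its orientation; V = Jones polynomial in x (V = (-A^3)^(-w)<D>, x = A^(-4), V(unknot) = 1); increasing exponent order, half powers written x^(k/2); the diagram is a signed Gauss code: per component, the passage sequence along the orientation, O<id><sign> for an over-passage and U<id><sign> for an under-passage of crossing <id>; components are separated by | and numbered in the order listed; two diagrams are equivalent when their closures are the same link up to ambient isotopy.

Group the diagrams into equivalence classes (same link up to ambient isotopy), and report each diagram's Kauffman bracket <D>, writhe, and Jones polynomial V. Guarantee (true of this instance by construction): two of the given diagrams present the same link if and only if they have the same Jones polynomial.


classes: {D1, D2, D3}
V(D1) = -x^-8 + x^-5 + x^-3  [12 crossings, <D> = A^-6 + A^2 - A^14, w = -6]
V(D2) = -x^-8 + x^-5 + x^-3  (w -8, c 10, <D> = A^-12 + A^-4 - A^8)
V(D3) = -x^-8 + x^-5 + x^-3  (w -6, c 12, <D> = A^-6 + A^2 - A^14)
insight: one V(x) for all 3 diagrams — one class (guaranteed)


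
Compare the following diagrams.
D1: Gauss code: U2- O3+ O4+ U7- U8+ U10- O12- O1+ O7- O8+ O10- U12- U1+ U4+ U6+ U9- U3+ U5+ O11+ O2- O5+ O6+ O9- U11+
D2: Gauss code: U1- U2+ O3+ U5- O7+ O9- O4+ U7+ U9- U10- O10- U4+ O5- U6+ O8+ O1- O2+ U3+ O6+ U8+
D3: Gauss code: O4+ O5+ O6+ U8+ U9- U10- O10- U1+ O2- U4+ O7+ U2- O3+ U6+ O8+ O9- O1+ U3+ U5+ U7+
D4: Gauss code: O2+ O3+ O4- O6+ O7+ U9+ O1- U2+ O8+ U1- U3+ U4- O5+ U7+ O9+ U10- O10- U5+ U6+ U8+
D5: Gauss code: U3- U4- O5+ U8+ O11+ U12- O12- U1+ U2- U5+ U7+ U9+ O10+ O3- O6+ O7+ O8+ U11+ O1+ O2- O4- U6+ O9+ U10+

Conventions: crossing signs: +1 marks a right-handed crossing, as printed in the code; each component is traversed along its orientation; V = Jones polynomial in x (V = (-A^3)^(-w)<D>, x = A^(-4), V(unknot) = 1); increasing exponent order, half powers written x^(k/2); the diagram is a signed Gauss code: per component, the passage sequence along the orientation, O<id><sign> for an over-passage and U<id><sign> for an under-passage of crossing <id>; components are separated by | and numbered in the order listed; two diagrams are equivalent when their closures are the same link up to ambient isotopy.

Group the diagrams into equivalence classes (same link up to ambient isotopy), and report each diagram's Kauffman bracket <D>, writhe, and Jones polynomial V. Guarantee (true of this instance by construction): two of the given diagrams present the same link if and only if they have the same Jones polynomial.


grouping into links: {D1} | {D2} | {D3, D4, D5}
V(D1) = 1  (w +2, c 12, <D> = A^6)
D2 (bracket -A^-10 + A^-6 + A^2; 10 crossings at w = +2): V = x + x^3 - x^4
D3 (bracket -A^-12 + A^-8 - A^-4 + 2 - A^4 + A^8; 10 crossings at w = +4): V = x - x^2 + 2x^3 - x^4 + x^5 - x^6
V(D4) = x - x^2 + 2x^3 - x^4 + x^5 - x^6  (w +4, c 10, <D> = -A^-12 + A^-8 - A^-4 + 2 - A^4 + A^8)
D5 (bracket -A^-12 + A^-8 - A^-4 + 2 - A^4 + A^8; 12 crossings at w = +4): V = x - x^2 + 2x^3 - x^4 + x^5 - x^6
why: comparing 5 Jones polynomials yields 3 groups


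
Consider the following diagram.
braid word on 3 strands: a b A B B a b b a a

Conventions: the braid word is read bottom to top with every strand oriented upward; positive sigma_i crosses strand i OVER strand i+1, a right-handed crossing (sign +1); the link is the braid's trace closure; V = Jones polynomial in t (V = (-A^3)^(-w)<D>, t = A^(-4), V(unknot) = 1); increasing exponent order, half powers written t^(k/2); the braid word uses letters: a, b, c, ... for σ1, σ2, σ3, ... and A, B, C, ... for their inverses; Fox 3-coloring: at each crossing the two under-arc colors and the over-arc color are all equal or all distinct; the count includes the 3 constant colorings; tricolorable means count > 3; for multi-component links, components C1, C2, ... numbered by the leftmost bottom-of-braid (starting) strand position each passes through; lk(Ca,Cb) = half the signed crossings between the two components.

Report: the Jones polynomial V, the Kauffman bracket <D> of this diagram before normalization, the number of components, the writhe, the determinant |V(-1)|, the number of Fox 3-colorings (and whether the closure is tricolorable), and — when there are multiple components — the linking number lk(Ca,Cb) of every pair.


Jones polynomial: V(t) = 2t - 2t^2 + 3t^3 - 3t^4 + 2t^5 - 2t^6 + t^7
<D> = A^-16 - 2A^-12 + 2A^-8 - 3A^-4 + 3 - 2A^4 + 2A^8; writhe +4
components 1, writhe +4 (10 crossings)
3-colorings: 9 of 3^10, det 15 — tricolorable
note: |V(-1)| = 15: so tricolorable, since 3 divides 15


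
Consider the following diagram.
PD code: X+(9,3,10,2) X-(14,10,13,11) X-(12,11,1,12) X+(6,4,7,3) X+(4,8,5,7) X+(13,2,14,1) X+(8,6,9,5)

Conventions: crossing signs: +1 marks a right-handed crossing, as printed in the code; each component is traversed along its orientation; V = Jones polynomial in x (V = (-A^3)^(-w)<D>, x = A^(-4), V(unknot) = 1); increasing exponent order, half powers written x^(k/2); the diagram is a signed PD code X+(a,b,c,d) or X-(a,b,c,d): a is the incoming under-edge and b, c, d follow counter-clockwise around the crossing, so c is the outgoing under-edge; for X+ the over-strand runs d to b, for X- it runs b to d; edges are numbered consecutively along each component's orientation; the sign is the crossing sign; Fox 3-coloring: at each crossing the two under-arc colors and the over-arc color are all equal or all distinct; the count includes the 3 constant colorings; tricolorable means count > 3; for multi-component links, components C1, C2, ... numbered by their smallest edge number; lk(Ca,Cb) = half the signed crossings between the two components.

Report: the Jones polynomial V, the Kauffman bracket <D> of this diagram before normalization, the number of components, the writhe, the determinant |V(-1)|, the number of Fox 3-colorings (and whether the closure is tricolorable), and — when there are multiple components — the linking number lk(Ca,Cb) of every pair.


Jones polynomial: V(x) = -x^(1/2) - x^(3/2) - x^(5/2) + x^(9/2)
<D> = -A^-9 + A^-1 + A^3 + A^7; writhe +3
components 2, writhe +3 (7 crossings)
linking number lk(C1,C2) = 0
3-colorings: 27 of 3^7, det 0 — tricolorable
note: |V(-1)| = 0: so tricolorable, since 3 divides 0


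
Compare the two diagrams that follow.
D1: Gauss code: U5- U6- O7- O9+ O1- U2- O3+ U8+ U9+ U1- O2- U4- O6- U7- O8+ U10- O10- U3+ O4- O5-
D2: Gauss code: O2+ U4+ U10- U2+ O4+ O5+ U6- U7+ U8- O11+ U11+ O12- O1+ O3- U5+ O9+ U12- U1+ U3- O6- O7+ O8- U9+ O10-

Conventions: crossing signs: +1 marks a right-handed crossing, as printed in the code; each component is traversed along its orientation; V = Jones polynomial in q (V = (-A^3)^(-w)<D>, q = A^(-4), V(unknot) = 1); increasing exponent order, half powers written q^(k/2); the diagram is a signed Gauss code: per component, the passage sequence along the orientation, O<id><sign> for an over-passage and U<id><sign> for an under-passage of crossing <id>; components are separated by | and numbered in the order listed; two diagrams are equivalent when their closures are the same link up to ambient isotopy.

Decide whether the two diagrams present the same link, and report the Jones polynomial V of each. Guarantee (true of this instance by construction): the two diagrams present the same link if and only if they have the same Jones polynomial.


equivalent: no
V(D1) = q^-5 - 2q^-4 + 2q^-3 - 2q^-2 + 2q^-1 - 1 + q  (w -4, c 10, <D> = A^-16 - A^-12 + 2A^-8 - 2A^-4 + 2 - 2A^4 + A^8)
V(D2) = q^-2 - q^-1 + 1 - q + q^2  [12 crossings, <D> = A^-2 - A^2 + A^6 - A^10 + A^14, w = +2]
key observation: 2 values of V(q) split the 2 diagrams


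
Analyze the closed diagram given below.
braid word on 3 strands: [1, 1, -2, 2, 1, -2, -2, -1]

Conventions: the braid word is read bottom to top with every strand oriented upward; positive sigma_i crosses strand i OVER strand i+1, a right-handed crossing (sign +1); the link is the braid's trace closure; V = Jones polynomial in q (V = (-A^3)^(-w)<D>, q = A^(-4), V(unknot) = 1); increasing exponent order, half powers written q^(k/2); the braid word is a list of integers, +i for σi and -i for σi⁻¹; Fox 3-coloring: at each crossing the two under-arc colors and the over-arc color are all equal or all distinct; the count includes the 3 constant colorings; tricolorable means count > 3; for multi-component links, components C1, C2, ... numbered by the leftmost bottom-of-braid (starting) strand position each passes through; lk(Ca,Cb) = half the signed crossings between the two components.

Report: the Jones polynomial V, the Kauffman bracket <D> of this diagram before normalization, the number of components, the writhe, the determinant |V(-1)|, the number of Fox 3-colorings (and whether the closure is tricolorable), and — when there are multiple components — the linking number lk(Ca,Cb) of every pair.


V = q^-2 + 2 + q^2
<D> = A^-8 + 2 + A^8 (w = 0)
3 components over 8 crossings, w = 0
lk(C1,C2): +1
lk(C1,C3) = -1
linking number lk(C2,C3) = 0
3 Fox colorings among 3^8, |V(-1)| = 4: not tricolorable
why: V is palindromic (span 4, det 4): q -> 1/q fixes it; necessary, not sufficient, for amphichirality
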